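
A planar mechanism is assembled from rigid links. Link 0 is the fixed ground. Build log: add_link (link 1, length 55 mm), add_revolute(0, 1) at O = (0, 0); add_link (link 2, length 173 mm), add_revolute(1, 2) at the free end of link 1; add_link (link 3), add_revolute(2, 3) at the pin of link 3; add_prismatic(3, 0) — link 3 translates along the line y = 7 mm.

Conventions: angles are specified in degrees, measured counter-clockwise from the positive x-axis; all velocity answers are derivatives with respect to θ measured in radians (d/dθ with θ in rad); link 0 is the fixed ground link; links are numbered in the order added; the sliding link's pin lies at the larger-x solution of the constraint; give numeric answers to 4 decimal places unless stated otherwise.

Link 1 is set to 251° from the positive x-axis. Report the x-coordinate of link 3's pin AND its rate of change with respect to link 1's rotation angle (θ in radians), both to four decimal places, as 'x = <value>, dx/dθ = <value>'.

geometry: r = 55 mm, L = 173 mm, e = 7 mm
crank pin P = (r cos θ, r sin θ) = (-17.906248, -52.003522)
h = r sin θ − e = -52.003522 − 7 = -59.003522
x = r cos θ + √(L² − h²) = -17.906248 + 162.627133 = 144.720885
dx/dθ = −r sin θ − h·r cos θ/√(L² − h²) (θ in radians; h = -59.003522) = 45.506871

x = 144.7209, dx/dθ = 45.5069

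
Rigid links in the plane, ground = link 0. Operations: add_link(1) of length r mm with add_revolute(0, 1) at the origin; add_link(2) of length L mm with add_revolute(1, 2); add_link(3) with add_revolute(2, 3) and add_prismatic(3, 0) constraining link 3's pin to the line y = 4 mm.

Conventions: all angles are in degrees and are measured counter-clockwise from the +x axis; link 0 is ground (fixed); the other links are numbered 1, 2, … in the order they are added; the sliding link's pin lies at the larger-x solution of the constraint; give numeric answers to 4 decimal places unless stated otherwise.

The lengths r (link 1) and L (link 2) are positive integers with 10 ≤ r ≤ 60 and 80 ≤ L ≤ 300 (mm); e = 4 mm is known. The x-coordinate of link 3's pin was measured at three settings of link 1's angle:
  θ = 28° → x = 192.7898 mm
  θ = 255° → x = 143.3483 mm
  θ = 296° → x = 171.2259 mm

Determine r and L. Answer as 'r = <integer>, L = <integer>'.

constraint per measurement: (x − r cos θ)² + (r sin θ − e)² = L²
subtracting the θ₁ and θ₂ equations cancels the r² and L² terms:
r = (x₁² − x₂²) / (2[(x₁cos θ₁ + e sin θ₁) − (x₂cos θ₂ + e sin θ₂)]) = 39.0000 → r = 39
L² = (x₁ − r cos θ₁)² + (r sin θ₁ − e)² = 25281.0152 → L = 159.0000 → L = 159
check at θ₃=296°: x = 171.2259 (printed 171.2259) ✓

r = 39, L = 159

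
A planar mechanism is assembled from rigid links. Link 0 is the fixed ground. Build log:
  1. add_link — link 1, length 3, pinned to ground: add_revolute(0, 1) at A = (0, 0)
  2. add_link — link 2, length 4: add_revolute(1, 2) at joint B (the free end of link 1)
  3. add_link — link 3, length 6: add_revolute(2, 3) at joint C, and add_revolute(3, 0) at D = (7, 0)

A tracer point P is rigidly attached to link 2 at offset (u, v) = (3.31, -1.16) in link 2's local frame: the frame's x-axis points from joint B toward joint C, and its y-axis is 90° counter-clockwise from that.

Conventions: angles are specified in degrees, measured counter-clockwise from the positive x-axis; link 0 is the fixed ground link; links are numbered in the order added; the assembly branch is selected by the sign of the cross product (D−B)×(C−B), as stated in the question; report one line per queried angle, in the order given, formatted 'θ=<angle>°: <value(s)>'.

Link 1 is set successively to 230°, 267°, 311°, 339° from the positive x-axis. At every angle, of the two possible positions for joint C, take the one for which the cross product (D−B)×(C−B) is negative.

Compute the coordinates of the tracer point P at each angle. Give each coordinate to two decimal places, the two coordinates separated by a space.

A=(0,0), D=(7.00,0)
θ=230°: B = A + 3.00·(cos230°, sin230°) = (-1.9284, -2.2981)
θ=230°: |BD| = 9.2194
θ=230°: circle(B,4.00) ∩ circle(D,6.00): a=3.5250, h=1.8906
θ=230°:   candidates: C₊=(1.0141,0.4114) cross=17.430; C₋=(1.9567,-3.2503) cross=-17.430
θ=230°:   branch - wants cross < 0 → take C=(1.9567,-3.2503) (cross=-17.430)
θ=230°: ex = (C−B)/|BC| = (0.9713,-0.2380); ey = (0.2380,0.9713)
θ=230°: P = B + 3.31·ex + -1.16·ey = (1.0103,-4.2127)
θ=267°: B = A + 3.00·(cos267°, sin267°) = (-0.1570, -2.9959)
θ=267°: |BD| = 7.7587
θ=267°: circle(B,4.00) ∩ circle(D,6.00): a=2.5905, h=3.0478
θ=267°:   candidates: C₊=(1.0557,0.8158) cross=23.647; C₋=(3.4094,-4.8071) cross=-23.647
θ=267°:   branch - wants cross < 0 → take C=(3.4094,-4.8071) (cross=-23.647)
θ=267°: ex = (C−B)/|BC| = (0.8916,-0.4528); ey = (0.4528,0.8916)
θ=267°: P = B + 3.31·ex + -1.16·ey = (2.2690,-5.5289)
θ=311°: B = A + 3.00·(cos311°, sin311°) = (1.9682, -2.2641)
θ=311°: |BD| = 5.5177
θ=311°: circle(B,4.00) ∩ circle(D,6.00): a=0.9465, h=3.8864
θ=311°:   candidates: C₊=(1.2366,1.6684) cross=21.444; C₋=(4.4261,-5.4199) cross=-21.444
θ=311°:   branch - wants cross < 0 → take C=(4.4261,-5.4199) (cross=-21.444)
θ=311°: ex = (C−B)/|BC| = (0.6145,-0.7889); ey = (0.7889,0.6145)
θ=311°: P = B + 3.31·ex + -1.16·ey = (3.0869,-5.5883)
θ=339°: B = A + 3.00·(cos339°, sin339°) = (2.8007, -1.0751)
θ=339°: |BD| = 4.3347
θ=339°: circle(B,4.00) ∩ circle(D,6.00): a=-0.1396, h=3.9976
θ=339°:   candidates: C₊=(1.6740,2.7629) cross=17.328; C₋=(3.6570,-4.9824) cross=-17.328
θ=339°:   branch - wants cross < 0 → take C=(3.6570,-4.9824) (cross=-17.328)
θ=339°: ex = (C−B)/|BC| = (0.2141,-0.9768); ey = (0.9768,0.2141)
θ=339°: P = B + 3.31·ex + -1.16·ey = (2.3762,-4.5567)

θ=230°: 1.01 -4.21
θ=267°: 2.27 -5.53
θ=311°: 3.09 -5.59
θ=339°: 2.38 -4.56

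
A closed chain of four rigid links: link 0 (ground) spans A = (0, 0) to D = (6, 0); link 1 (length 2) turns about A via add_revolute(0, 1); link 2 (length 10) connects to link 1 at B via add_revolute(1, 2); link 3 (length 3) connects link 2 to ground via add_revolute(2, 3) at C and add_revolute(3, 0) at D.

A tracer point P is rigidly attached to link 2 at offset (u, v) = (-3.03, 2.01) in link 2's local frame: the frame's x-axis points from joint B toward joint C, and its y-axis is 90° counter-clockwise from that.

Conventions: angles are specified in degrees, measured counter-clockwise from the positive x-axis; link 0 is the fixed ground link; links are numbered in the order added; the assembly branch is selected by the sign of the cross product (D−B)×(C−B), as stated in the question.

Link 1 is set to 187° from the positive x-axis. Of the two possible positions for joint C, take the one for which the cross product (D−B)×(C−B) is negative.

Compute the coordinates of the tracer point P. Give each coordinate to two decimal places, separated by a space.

A=(0,0), D=(6.00,0)
B = A + 2.00·(cos187°, sin187°) = (-1.9851, -0.2437)
|BD| = 7.9888
circle(B,10.00) ∩ circle(D,3.00): a=9.6899, h=2.4711
  candidates: C₊=(7.6249,2.5219) cross=19.741; C₋=(7.7757,-2.4181) cross=-19.741
  branch - wants cross < 0 → take C=(7.7757,-2.4181) (cross=-19.741)
ex = (C−B)/|BC| = (0.9761,-0.2174); ey = (0.2174,0.9761)
P = B + -3.03·ex + 2.01·ey = (-4.5056,2.3770)

-4.51 2.38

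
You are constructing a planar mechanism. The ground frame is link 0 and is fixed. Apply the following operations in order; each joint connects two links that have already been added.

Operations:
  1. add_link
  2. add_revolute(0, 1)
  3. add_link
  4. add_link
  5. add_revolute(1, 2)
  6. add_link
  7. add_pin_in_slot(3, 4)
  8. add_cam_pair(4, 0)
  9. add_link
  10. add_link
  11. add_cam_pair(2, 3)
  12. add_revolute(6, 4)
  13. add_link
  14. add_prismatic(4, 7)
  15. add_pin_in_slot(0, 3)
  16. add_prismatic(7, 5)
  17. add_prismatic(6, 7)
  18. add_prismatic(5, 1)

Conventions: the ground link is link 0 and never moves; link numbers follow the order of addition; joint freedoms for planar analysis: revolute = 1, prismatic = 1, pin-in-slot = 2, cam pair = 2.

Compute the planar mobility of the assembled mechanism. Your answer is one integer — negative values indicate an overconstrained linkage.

L=1 J1=0 J2=0
add link → L=2 J1=0 J2=0
R@0,1 dof=1 J1 → L=2 J1=1 J2=0
add link → L=3 J1=1 J2=0
add link → L=4 J1=1 J2=0
R@1,2 dof=1 J1 → L=4 J1=2 J2=0
add link → L=5 J1=2 J2=0
PS@3,4 dof=2 J2 → L=5 J1=2 J2=1
C@4,0 dof=2 J2 → L=5 J1=2 J2=2
add link → L=6 J1=2 J2=2
add link → L=7 J1=2 J2=2
C@2,3 dof=2 J2 → L=7 J1=2 J2=3
R@6,4 dof=1 J1 → L=7 J1=3 J2=3
add link → L=8 J1=3 J2=3
P@4,7 dof=1 J1 → L=8 J1=4 J2=3
PS@0,3 dof=2 J2 → L=8 J1=4 J2=4
P@7,5 dof=1 J1 → L=8 J1=5 J2=4
P@6,7 dof=1 J1 → L=8 J1=6 J2=4
P@5,1 dof=1 J1 → L=8 J1=7 J2=4
M=3(L−1)−2J1−J2=3·7−2·7−4=3

M = 3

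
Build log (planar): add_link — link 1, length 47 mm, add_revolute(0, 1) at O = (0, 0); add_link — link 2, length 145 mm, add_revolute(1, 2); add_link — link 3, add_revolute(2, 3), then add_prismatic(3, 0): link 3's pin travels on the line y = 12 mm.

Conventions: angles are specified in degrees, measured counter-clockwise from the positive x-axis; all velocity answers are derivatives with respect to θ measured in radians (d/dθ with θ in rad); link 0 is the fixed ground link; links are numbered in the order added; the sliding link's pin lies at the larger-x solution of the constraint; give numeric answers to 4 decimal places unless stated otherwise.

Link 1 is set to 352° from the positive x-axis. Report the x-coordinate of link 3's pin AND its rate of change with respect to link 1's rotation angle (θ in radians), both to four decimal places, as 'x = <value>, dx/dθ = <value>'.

geometry: r = 47 mm, L = 145 mm, e = 12 mm
crank pin P = (r cos θ, r sin θ) = (46.542599, -6.541136)
h = r sin θ − e = -6.541136 − 12 = -18.541136
x = r cos θ + √(L² − h²) = 46.542599 + 143.809688 = 190.352287
dx/dθ = −r sin θ − h·r cos θ/√(L² − h²) (θ in radians; h = -18.541136) = 12.541793

x = 190.3523, dx/dθ = 12.5418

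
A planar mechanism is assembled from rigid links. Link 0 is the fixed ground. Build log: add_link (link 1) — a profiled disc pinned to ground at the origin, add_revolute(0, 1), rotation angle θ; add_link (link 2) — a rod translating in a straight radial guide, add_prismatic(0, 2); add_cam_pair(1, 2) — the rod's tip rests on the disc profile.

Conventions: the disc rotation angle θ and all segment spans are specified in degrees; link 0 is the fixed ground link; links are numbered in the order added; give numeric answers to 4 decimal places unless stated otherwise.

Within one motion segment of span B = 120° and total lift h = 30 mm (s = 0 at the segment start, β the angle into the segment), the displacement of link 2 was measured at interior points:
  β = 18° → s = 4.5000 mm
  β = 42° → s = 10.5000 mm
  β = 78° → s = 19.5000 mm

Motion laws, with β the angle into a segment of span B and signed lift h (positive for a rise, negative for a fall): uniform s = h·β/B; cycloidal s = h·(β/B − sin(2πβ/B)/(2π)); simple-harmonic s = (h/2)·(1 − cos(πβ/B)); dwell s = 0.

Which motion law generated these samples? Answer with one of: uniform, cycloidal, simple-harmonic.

candidates at β/B = r: uniform s = h·r (linear in β); cycloidal s = h·(r − sin(2πr)/(2π)); simple-harmonic s = (h/2)(1 − cos(πr))
β=18°: printed 4.5000 | uniform 4.5000, cycloidal 0.6372, simple-harmonic 1.6349
β=42°: printed 10.5000 | uniform 10.5000, cycloidal 6.6372, simple-harmonic 8.1901
β=78°: printed 19.5000 | uniform 19.5000, cycloidal 23.3628, simple-harmonic 21.8099
only one law matches every sample → uniform

uniform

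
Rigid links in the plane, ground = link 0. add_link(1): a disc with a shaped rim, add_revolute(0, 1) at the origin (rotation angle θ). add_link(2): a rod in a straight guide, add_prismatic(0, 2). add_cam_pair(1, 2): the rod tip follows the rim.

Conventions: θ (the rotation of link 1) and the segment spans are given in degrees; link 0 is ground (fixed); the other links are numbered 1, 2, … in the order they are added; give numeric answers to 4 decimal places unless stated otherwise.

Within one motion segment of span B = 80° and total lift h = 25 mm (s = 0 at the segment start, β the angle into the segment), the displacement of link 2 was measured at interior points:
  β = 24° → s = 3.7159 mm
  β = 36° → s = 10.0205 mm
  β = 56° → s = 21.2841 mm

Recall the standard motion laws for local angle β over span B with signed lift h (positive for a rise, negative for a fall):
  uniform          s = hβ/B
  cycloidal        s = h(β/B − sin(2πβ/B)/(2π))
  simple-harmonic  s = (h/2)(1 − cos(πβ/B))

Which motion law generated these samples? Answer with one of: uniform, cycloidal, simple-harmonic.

candidates at β/B = r: uniform s = h·r (linear in β); cycloidal s = h·(r − sin(2πr)/(2π)); simple-harmonic s = (h/2)(1 − cos(πr))
β=24°: printed 3.7159 | uniform 7.5000, cycloidal 3.7159, simple-harmonic 5.1527
β=36°: printed 10.0205 | uniform 11.2500, cycloidal 10.0205, simple-harmonic 10.5446
β=56°: printed 21.2841 | uniform 17.5000, cycloidal 21.2841, simple-harmonic 19.8473
only one law matches every sample → cycloidal

cycloidal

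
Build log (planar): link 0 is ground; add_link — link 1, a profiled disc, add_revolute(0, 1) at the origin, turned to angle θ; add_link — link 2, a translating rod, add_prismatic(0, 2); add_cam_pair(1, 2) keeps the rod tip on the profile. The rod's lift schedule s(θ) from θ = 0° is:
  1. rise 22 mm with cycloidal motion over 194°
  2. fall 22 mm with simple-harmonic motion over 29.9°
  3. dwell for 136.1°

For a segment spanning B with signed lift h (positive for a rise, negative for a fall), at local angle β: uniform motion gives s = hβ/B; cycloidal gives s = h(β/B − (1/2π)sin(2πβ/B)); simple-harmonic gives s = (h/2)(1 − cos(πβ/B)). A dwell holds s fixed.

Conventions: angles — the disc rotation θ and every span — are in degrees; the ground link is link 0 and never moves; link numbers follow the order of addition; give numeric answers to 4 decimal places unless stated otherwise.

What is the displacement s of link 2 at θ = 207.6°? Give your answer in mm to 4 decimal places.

seg 1 [0°–194°] cycloidal, h=22: full span → s += 22 → s = 22.0000
seg 2 [194°–223.9°] simple-harmonic, h=-22: θ=207.6° here. β=13.6, B=29.9. -22/2·(1 − cos(π·0.4548)) = -9.4449 → s = 12.5551

12.5551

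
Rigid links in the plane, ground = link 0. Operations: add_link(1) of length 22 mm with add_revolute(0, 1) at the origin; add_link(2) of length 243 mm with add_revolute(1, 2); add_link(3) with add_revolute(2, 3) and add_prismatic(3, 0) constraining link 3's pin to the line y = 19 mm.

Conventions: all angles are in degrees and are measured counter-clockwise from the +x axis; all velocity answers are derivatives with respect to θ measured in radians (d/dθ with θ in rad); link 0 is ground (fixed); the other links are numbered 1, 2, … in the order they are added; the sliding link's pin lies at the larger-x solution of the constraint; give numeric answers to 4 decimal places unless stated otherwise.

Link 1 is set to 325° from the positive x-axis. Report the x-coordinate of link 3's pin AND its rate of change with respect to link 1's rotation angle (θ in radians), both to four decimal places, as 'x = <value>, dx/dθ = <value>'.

geometry: r = 22 mm, L = 243 mm, e = 19 mm
crank pin P = (r cos θ, r sin θ) = (18.021345, -12.618682)
h = r sin θ − e = -12.618682 − 19 = -31.618682
x = r cos θ + √(L² − h²) = 18.021345 + 240.934138 = 258.955483
dx/dθ = −r sin θ − h·r cos θ/√(L² − h²) (θ in radians; h = -31.618682) = 14.983690

x = 258.9555, dx/dθ = 14.9837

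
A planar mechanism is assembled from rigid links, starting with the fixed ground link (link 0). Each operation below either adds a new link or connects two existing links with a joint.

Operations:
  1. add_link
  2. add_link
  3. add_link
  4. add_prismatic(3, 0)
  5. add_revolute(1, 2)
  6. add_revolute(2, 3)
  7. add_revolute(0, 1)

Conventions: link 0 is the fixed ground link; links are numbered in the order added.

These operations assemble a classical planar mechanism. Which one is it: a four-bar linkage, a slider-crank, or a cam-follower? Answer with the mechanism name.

links: 4 (incl. ground); joints: 3 revolute, 1 prismatic, 0 higher (cam) pair, forming one closed loop
4 links, 3 revolutes + 1 prismatic in one loop → slider-crank

slider-crank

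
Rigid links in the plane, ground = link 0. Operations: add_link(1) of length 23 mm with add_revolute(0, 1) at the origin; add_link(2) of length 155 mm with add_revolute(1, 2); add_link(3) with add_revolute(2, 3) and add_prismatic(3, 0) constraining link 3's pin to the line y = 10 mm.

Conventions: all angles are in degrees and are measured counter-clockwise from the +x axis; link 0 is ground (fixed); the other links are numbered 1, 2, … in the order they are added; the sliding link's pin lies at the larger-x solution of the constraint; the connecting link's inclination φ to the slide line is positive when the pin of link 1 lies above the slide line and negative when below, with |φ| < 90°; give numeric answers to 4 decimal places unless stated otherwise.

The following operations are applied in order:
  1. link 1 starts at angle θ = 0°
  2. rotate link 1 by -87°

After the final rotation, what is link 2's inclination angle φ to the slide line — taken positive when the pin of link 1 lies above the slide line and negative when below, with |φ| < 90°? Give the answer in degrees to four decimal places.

geometry: r = 23 mm, L = 155 mm, e = 10 mm; θ starts at 0°
rotate link 1 by -87°: θ ← 0° -87° = -87°
h = r sin θ − e = -22.968479 − 10 = -32.968479
sin φ = h / L = -32.968479 / 155 = -0.21269987
φ = arcsin(-0.21269987) = -12.280618°

-12.2806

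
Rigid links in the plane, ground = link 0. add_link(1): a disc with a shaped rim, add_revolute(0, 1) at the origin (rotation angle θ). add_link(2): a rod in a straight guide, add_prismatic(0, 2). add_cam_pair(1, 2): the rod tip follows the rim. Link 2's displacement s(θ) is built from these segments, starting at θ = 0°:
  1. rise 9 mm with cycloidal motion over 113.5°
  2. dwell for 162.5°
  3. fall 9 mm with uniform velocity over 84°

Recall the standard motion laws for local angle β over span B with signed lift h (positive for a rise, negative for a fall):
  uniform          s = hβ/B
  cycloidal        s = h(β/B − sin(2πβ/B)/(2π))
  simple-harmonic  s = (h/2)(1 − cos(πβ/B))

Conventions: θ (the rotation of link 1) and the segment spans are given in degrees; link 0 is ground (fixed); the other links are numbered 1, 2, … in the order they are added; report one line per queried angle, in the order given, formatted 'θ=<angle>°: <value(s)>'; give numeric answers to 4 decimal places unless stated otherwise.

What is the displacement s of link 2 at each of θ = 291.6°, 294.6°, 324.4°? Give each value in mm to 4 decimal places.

segment 1 (0° to 113.5°, cycloidal, h = 9) is passed completely: s = 0.0000 + (9) = 9.0000
segment 2 (113.5° to 276°, dwell): s unchanged at 9.0000
θ = 291.6° falls in segment 3 (276° to 360°, uniform, h = -9): β = 291.6 − 276 = 15.6°, B = 84°; Δs = -9·15.6/84 = -1.6714; s = 9.0000 − 1.6714 = 7.3286
θ = 294.6° falls in segment 3 (276° to 360°, uniform, h = -9): β = 294.6 − 276 = 18.6°, B = 84°; Δs = -9·18.6/84 = -1.9929; s = 9.0000 − 1.9929 = 7.0071
θ = 324.4° falls in segment 3 (276° to 360°, uniform, h = -9): β = 324.4 − 276 = 48.4°, B = 84°; Δs = -9·48.4/84 = -5.1857; s = 9.0000 − 5.1857 = 3.8143

θ=291.6°: 7.3286
θ=294.6°: 7.0071
θ=324.4°: 3.8143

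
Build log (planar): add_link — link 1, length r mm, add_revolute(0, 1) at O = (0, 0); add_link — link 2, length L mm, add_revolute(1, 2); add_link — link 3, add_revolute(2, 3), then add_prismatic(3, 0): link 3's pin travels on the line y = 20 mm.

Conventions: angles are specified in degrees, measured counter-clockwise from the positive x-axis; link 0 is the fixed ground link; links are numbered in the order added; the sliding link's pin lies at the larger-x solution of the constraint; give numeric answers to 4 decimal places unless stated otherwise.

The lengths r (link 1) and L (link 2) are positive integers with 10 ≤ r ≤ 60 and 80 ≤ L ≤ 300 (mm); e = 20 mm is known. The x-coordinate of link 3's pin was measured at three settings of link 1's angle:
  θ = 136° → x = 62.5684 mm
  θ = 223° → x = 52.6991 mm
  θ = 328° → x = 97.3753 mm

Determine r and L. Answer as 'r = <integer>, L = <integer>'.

constraint per measurement: (x − r cos θ)² + (r sin θ − e)² = L²
subtracting the θ₁ and θ₂ equations cancels the r² and L² terms:
r = (x₁² − x₂²) / (2[(x₁cos θ₁ + e sin θ₁) − (x₂cos θ₂ + e sin θ₂)]) = 27.0000 → r = 27
L² = (x₁ − r cos θ₁)² + (r sin θ₁ − e)² = 6724.0024 → L = 82.0000 → L = 82
check at θ₃=328°: x = 97.3753 (printed 97.3753) ✓

r = 27, L = 82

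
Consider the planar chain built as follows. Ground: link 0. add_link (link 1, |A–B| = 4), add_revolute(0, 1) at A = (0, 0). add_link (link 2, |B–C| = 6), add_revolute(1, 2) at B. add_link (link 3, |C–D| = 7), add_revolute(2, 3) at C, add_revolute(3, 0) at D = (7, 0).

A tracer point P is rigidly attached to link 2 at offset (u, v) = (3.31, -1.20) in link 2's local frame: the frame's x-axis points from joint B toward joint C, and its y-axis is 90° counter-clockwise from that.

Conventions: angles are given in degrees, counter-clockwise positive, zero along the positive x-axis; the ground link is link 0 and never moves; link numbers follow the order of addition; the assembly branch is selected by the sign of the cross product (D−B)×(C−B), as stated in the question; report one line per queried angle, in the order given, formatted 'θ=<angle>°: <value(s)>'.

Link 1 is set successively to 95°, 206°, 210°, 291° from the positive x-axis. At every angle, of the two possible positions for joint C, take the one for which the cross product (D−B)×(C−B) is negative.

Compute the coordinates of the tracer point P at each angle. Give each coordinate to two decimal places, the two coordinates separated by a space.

A=(0,0), D=(7.00,0)
θ=95°: B = A + 4.00·(cos95°, sin95°) = (-0.3486, 3.9848)
θ=95°: |BD| = 8.3595
θ=95°: circle(B,6.00) ∩ circle(D,7.00): a=3.4022, h=4.9422
θ=95°:   candidates: C₊=(4.9980,6.7076) cross=41.314; C₋=(0.2863,-1.9815) cross=-41.314
θ=95°:   branch - wants cross < 0 → take C=(0.2863,-1.9815) (cross=-41.314)
θ=95°: ex = (C−B)/|BC| = (0.1058,-0.9944); ey = (0.9944,0.1058)
θ=95°: P = B + 3.31·ex + -1.20·ey = (-1.1916,0.5664)
θ=206°: B = A + 4.00·(cos206°, sin206°) = (-3.5952, -1.7535)
θ=206°: |BD| = 10.7393
θ=206°: circle(B,6.00) ∩ circle(D,7.00): a=4.7644, h=3.6470
θ=206°:   candidates: C₊=(0.5098,2.6225) cross=39.166; C₋=(1.7008,-4.5736) cross=-39.166
θ=206°:   branch - wants cross < 0 → take C=(1.7008,-4.5736) (cross=-39.166)
θ=206°: ex = (C−B)/|BC| = (0.8827,-0.4700); ey = (0.4700,0.8827)
θ=206°: P = B + 3.31·ex + -1.20·ey = (-1.2376,-4.3684)
θ=210°: B = A + 4.00·(cos210°, sin210°) = (-3.4641, -2.0000)
θ=210°: |BD| = 10.6535
θ=210°: circle(B,6.00) ∩ circle(D,7.00): a=4.7166, h=3.7086
θ=210°:   candidates: C₊=(0.4725,2.5281) cross=39.509; C₋=(1.8649,-4.7572) cross=-39.509
θ=210°:   branch - wants cross < 0 → take C=(1.8649,-4.7572) (cross=-39.509)
θ=210°: ex = (C−B)/|BC| = (0.8882,-0.4595); ey = (0.4595,0.8882)
θ=210°: P = B + 3.31·ex + -1.20·ey = (-1.0757,-4.5868)
θ=291°: B = A + 4.00·(cos291°, sin291°) = (1.4335, -3.7343)
θ=291°: |BD| = 6.7031
θ=291°: circle(B,6.00) ∩ circle(D,7.00): a=2.3818, h=5.5070
θ=291°:   candidates: C₊=(0.3435,2.1658) cross=36.914; C₋=(6.4794,-6.9806) cross=-36.914
θ=291°:   branch - wants cross < 0 → take C=(6.4794,-6.9806) (cross=-36.914)
θ=291°: ex = (C−B)/|BC| = (0.8410,-0.5410); ey = (0.5410,0.8410)
θ=291°: P = B + 3.31·ex + -1.20·ey = (3.5679,-6.5344)

θ=95°: -1.19 0.57
θ=206°: -1.24 -4.37
θ=210°: -1.08 -4.59
θ=291°: 3.57 -6.53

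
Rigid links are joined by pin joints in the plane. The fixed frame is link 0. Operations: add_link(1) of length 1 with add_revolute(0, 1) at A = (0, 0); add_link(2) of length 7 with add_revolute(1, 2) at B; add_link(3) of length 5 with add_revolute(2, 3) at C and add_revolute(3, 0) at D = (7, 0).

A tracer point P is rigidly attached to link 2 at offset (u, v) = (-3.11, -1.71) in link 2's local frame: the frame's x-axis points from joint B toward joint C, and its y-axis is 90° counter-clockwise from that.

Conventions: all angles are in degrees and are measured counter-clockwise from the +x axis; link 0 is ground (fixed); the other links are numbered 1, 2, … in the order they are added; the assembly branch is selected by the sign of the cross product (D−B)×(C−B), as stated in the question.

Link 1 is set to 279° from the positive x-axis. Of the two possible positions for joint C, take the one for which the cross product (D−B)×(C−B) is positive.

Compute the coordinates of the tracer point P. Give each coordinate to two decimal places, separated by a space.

A=(0,0), D=(7.00,0)
B = A + 1.00·(cos279°, sin279°) = (0.1564, -0.9877)
|BD| = 6.9145
circle(B,7.00) ∩ circle(D,5.00): a=5.1927, h=4.6942
  candidates: C₊=(4.6254,4.4001) cross=32.458; C₋=(5.9664,-4.8920) cross=-32.458
  branch + wants cross > 0 → take C=(4.6254,4.4001) (cross=32.458)
ex = (C−B)/|BC| = (0.6384,0.7697); ey = (-0.7697,0.6384)
P = B + -3.11·ex + -1.71·ey = (-0.5129,-4.4731)

-0.51 -4.47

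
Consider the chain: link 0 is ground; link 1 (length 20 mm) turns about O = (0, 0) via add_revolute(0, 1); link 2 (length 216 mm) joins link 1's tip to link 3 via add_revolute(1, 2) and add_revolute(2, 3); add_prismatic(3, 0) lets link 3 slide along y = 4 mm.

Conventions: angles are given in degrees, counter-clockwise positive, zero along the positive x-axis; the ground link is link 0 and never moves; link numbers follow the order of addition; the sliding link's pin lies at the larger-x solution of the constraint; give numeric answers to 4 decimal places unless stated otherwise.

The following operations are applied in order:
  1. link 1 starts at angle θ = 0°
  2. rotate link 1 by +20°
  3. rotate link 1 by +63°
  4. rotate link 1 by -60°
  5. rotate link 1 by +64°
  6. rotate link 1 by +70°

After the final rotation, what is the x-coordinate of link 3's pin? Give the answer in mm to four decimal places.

geometry: r = 20 mm, L = 216 mm, e = 4 mm; θ starts at 0°
rotate link 1 by +20°: θ ← 0° +20° = 20°
rotate link 1 by +63°: θ ← 20° +63° = 83°
rotate link 1 by -60°: θ ← 83° -60° = 23°
rotate link 1 by +64°: θ ← 23° +64° = 87°
rotate link 1 by +70°: θ ← 87° +70° = 157°
crank pin P = (r cos θ, r sin θ) = (-18.410097, 7.814623)
h = r sin θ − e = 7.814623 − 4 = 3.814623
x = r cos θ + √(L² − h²) = -18.410097 + 215.966314 = 197.556217

197.5562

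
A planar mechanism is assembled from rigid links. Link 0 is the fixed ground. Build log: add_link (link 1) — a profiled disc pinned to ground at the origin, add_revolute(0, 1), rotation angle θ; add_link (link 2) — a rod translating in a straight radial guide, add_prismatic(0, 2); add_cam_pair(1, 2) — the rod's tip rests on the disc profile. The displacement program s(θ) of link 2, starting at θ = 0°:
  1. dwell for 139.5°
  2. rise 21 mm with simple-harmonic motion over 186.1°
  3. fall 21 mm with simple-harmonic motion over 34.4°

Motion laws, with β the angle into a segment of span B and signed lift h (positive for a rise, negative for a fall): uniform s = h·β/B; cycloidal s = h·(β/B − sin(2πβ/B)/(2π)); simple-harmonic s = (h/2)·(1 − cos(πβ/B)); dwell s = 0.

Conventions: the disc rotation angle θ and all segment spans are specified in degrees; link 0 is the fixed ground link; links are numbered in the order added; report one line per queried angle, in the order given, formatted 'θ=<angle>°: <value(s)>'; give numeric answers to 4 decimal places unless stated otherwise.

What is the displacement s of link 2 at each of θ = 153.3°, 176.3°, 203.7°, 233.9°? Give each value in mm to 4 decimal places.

seg 1 [0°–139.5°] dwell: s stays 0.0000
seg 2 [139.5°–325.6°] simple-harmonic, h=21: θ=153.3° here. β=13.8, B=186.1. 21/2·(1 − cos(π·0.0742)) = 0.2836 → s = 0.2836
seg 2 [139.5°–325.6°] simple-harmonic, h=21: θ=176.3° here. β=36.8, B=186.1. 21/2·(1 − cos(π·0.1977)) = 1.9618 → s = 1.9618
seg 2 [139.5°–325.6°] simple-harmonic, h=21: θ=203.7° here. β=64.2, B=186.1. 21/2·(1 − cos(π·0.3450)) = 5.5860 → s = 5.5860
seg 2 [139.5°–325.6°] simple-harmonic, h=21: θ=233.9° here. β=94.4, B=186.1. 21/2·(1 − cos(π·0.5073)) = 10.7393 → s = 10.7393

θ=153.3°: 0.2836
θ=176.3°: 1.9618
θ=203.7°: 5.5860
θ=233.9°: 10.7393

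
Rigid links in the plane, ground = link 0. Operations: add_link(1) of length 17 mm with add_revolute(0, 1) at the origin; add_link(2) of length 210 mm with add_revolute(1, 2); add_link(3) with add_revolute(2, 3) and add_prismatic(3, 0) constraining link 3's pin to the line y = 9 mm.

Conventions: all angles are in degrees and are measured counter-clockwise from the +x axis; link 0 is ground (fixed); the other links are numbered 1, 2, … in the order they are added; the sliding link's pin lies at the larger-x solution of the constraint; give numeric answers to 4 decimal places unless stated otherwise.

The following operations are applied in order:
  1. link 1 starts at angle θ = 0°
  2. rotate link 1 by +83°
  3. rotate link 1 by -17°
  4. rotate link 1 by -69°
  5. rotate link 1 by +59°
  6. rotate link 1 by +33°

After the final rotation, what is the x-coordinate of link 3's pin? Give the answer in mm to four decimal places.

geometry: r = 17 mm, L = 210 mm, e = 9 mm; θ starts at 0°
rotate link 1 by +83°: θ ← 0° +83° = 83°
rotate link 1 by -17°: θ ← 83° -17° = 66°
rotate link 1 by -69°: θ ← 66° -69° = -3°
rotate link 1 by +59°: θ ← -3° +59° = 56°
rotate link 1 by +33°: θ ← 56° +33° = 89°
crank pin P = (r cos θ, r sin θ) = (0.296691, 16.997411)
h = r sin θ − e = 16.997411 − 9 = 7.997411
x = r cos θ + √(L² − h²) = 0.296691 + 209.847662 = 210.144353

210.1444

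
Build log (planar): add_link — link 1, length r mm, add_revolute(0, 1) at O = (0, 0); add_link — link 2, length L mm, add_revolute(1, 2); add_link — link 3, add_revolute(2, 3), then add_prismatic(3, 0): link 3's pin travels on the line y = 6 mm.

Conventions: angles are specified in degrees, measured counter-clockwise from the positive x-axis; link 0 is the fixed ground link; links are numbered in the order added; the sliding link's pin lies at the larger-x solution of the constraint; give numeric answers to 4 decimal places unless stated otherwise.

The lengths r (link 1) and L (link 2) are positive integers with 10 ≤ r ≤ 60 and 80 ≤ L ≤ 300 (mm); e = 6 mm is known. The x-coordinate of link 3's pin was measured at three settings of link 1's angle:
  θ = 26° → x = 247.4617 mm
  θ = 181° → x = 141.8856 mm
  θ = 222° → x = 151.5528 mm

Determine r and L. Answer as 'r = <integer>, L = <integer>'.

constraint per measurement: (x − r cos θ)² + (r sin θ − e)² = L²
subtracting the θ₁ and θ₂ equations cancels the r² and L² terms:
r = (x₁² − x₂²) / (2[(x₁cos θ₁ + e sin θ₁) − (x₂cos θ₂ + e sin θ₂)]) = 56.0000 → r = 56
L² = (x₁ − r cos θ₁)² + (r sin θ₁ − e)² = 39203.9921 → L = 198.0000 → L = 198
check at θ₃=222°: x = 151.5528 (printed 151.5528) ✓

r = 56, L = 198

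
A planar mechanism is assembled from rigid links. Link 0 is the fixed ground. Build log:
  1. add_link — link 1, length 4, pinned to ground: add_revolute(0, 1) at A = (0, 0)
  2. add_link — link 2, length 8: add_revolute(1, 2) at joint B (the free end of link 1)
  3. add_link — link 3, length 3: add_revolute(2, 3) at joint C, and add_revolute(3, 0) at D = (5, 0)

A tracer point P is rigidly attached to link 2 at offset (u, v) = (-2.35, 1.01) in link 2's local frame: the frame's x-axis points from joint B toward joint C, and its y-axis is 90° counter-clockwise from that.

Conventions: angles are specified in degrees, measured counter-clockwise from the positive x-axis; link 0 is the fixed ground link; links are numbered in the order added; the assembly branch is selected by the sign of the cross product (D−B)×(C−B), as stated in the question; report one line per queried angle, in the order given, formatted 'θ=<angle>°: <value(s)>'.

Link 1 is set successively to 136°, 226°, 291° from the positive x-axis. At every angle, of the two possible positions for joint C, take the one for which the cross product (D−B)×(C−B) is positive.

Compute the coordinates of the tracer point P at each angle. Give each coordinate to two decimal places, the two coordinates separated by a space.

A=(0,0), D=(5.00,0)
θ=136°: B = A + 4.00·(cos136°, sin136°) = (-2.8774, 2.7786)
θ=136°: |BD| = 8.3531
θ=136°: circle(B,8.00) ∩ circle(D,3.00): a=7.4687, h=2.8667
θ=136°:   candidates: C₊=(5.1196,2.9976) cross=23.946; C₋=(3.2124,-2.4093) cross=-23.946
θ=136°:   branch + wants cross > 0 → take C=(5.1196,2.9976) (cross=23.946)
θ=136°: ex = (C−B)/|BC| = (0.9996,0.0274); ey = (-0.0274,0.9996)
θ=136°: P = B + -2.35·ex + 1.01·ey = (-5.2541,3.7239)
θ=226°: B = A + 4.00·(cos226°, sin226°) = (-2.7786, -2.8774)
θ=226°: |BD| = 8.2938
θ=226°: circle(B,8.00) ∩ circle(D,3.00): a=7.4626, h=2.8826
θ=226°:   candidates: C₊=(3.2204,2.4152) cross=23.907; C₋=(5.2205,-2.9919) cross=-23.907
θ=226°:   branch + wants cross > 0 → take C=(3.2204,2.4152) (cross=23.907)
θ=226°: ex = (C−B)/|BC| = (0.7499,0.6616); ey = (-0.6616,0.7499)
θ=226°: P = B + -2.35·ex + 1.01·ey = (-5.2090,-3.6747)
θ=291°: B = A + 4.00·(cos291°, sin291°) = (1.4335, -3.7343)
θ=291°: |BD| = 5.1638
θ=291°: circle(B,8.00) ∩ circle(D,3.00): a=7.9074, h=1.2136
θ=291°:   candidates: C₊=(6.0173,2.8223) cross=6.267; C₋=(7.7725,1.1459) cross=-6.267
θ=291°:   branch + wants cross > 0 → take C=(6.0173,2.8223) (cross=6.267)
θ=291°: ex = (C−B)/|BC| = (0.5730,0.8196); ey = (-0.8196,0.5730)
θ=291°: P = B + -2.35·ex + 1.01·ey = (-0.7408,-5.0816)

θ=136°: -5.25 3.72
θ=226°: -5.21 -3.67
θ=291°: -0.74 -5.08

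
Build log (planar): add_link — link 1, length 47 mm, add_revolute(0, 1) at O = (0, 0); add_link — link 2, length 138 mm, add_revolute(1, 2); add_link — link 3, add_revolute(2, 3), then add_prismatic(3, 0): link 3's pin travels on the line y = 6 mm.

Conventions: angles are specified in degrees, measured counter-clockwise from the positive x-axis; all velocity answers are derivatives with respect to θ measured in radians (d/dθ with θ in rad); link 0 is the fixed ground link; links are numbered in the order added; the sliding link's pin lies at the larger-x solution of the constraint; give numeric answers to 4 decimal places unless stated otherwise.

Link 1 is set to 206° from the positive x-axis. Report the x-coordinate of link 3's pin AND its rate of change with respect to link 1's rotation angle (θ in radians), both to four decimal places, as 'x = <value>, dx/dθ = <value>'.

geometry: r = 47 mm, L = 138 mm, e = 6 mm
crank pin P = (r cos θ, r sin θ) = (-42.243320, -20.603444)
h = r sin θ − e = -20.603444 − 6 = -26.603444
x = r cos θ + √(L² − h²) = -42.243320 + 135.411435 = 93.168115
dx/dθ = −r sin θ − h·r cos θ/√(L² − h²) (θ in radians; h = -26.603444) = 12.304161

x = 93.1681, dx/dθ = 12.3042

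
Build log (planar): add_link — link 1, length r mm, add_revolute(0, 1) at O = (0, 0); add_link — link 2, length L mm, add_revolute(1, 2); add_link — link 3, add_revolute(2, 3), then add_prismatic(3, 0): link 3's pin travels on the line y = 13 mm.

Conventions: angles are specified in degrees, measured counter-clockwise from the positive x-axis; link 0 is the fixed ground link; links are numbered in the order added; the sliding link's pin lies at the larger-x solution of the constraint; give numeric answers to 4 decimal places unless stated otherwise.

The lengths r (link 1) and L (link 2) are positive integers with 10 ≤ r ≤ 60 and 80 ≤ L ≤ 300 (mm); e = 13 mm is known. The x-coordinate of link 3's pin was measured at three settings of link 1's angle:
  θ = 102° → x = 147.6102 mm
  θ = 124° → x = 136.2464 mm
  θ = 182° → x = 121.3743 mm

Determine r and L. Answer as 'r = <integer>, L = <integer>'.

constraint per measurement: (x − r cos θ)² + (r sin θ − e)² = L²
subtracting the θ₁ and θ₂ equations cancels the r² and L² terms:
r = (x₁² − x₂²) / (2[(x₁cos θ₁ + e sin θ₁) − (x₂cos θ₂ + e sin θ₂)]) = 34.0000 → r = 34
L² = (x₁ − r cos θ₁)² + (r sin θ₁ − e)² = 24336.0009 → L = 156.0000 → L = 156
check at θ₃=182°: x = 121.3743 (printed 121.3743) ✓

r = 34, L = 156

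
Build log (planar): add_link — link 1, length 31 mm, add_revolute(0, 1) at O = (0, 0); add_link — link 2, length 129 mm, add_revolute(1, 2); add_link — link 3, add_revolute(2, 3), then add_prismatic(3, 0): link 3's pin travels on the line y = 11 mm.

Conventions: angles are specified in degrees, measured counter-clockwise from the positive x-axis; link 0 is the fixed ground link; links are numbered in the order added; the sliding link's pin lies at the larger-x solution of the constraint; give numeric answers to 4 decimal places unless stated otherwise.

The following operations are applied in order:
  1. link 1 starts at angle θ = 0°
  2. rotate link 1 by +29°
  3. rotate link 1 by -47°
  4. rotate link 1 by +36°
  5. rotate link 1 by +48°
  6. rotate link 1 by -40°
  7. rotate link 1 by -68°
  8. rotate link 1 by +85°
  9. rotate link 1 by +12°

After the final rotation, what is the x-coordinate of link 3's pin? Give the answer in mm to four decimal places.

geometry: r = 31 mm, L = 129 mm, e = 11 mm; θ starts at 0°
rotate link 1 by +29°: θ ← 0° +29° = 29°
rotate link 1 by -47°: θ ← 29° -47° = -18°
rotate link 1 by +36°: θ ← -18° +36° = 18°
rotate link 1 by +48°: θ ← 18° +48° = 66°
rotate link 1 by -40°: θ ← 66° -40° = 26°
rotate link 1 by -68°: θ ← 26° -68° = -42°
rotate link 1 by +85°: θ ← -42° +85° = 43°
rotate link 1 by +12°: θ ← 43° +12° = 55°
crank pin P = (r cos θ, r sin θ) = (17.780870, 25.393713)
h = r sin θ − e = 25.393713 − 11 = 14.393713
x = r cos θ + √(L² − h²) = 17.780870 + 128.194466 = 145.975335

145.9753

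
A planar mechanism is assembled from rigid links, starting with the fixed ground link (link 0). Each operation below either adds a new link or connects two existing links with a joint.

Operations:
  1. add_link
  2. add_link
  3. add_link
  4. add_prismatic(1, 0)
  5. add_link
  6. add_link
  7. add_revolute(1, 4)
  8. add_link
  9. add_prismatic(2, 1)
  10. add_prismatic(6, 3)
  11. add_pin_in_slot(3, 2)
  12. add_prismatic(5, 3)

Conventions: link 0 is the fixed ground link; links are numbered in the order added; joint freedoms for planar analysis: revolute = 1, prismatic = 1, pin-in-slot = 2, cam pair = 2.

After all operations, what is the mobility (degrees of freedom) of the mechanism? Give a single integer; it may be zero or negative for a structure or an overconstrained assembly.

link 0 = ground. State L|J1|J2 = 1|0|0
+link1  2|0|0
+link2  3|0|0
+link3  4|0|0
P(1,0) f=1→J1  4|1|0
+link4  5|1|0
+link5  6|1|0
R(1,4) f=1→J1  6|2|0
+link6  7|2|0
P(2,1) f=1→J1  7|3|0
P(6,3) f=1→J1  7|4|0
PS(3,2) f=2→J2  7|4|1
P(5,3) f=1→J1  7|5|1
M = 3(7−1)−2·5−1 = 18−10−1 = 7

M = 7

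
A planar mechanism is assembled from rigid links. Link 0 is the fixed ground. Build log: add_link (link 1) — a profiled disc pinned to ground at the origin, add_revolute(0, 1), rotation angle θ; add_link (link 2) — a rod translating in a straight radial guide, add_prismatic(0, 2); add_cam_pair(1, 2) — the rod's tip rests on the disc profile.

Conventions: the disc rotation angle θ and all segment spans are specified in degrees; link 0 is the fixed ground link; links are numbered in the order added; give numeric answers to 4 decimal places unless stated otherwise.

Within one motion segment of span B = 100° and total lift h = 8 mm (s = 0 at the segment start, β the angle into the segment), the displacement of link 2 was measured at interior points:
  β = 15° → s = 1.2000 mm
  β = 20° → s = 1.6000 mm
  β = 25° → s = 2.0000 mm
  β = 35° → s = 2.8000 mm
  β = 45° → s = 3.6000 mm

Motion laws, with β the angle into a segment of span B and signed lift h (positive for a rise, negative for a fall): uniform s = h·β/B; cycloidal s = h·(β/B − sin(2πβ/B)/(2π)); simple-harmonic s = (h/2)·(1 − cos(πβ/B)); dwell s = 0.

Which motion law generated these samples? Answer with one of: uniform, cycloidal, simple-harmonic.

candidates at β/B = r: uniform s = h·r (linear in β); cycloidal s = h·(r − sin(2πr)/(2π)); simple-harmonic s = (h/2)(1 − cos(πr))
β=15°: printed 1.2000 | uniform 1.2000, cycloidal 0.1699, simple-harmonic 0.4360
β=20°: printed 1.6000 | uniform 1.6000, cycloidal 0.3891, simple-harmonic 0.7639
β=25°: printed 2.0000 | uniform 2.0000, cycloidal 0.7268, simple-harmonic 1.1716
β=35°: printed 2.8000 | uniform 2.8000, cycloidal 1.7699, simple-harmonic 2.1840
β=45°: printed 3.6000 | uniform 3.6000, cycloidal 3.2065, simple-harmonic 3.3743
only one law matches every sample → uniform

uniform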